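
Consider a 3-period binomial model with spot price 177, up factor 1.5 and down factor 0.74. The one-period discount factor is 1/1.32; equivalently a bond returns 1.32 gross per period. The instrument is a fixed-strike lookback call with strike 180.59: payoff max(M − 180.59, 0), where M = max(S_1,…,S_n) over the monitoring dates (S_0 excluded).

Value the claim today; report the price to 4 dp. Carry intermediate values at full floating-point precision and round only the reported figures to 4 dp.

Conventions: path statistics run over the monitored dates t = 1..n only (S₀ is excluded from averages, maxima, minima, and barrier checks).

price = 109.1620

No-arbitrage gives p* = (R−d)/(u−d) = 0.7632: enumerate every path, weight its payoff by its p*-probability, and discount by R^3.
Enumerate all 2^3 = 8 price paths (U = up ×1.5, D = down ×0.74); each path with k up-moves has probability p*^k·(1−p*)^(3−k).
DDD: M=130.9800, payoff=0.0000, prob=0.013285
UDD: M=265.5000, payoff=84.9100, prob=0.042809
DUD: M=196.4700, payoff=15.8800, prob=0.042809
UUD: M=398.2500, payoff=217.6600, prob=0.137939
DDU: M=145.3878, payoff=0.0000, prob=0.042809
UDU: M=294.7050, payoff=114.1150, prob=0.137939
DUU: M=294.7050, payoff=114.1150, prob=0.137939
UUU: M=597.3750, payoff=416.7850, prob=0.444471
Price = Σ prob·payoff / R^3 = 251.069152 / 2.299968 = 109.1620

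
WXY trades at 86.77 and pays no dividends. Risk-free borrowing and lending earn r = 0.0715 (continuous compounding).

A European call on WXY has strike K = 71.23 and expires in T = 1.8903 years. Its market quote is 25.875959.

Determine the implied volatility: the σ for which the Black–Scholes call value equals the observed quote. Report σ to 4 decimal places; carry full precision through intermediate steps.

At σ = 0.2113 the Black–Scholes value reproduces the quote:
σ√T = 0.2113·√1.8903 = 0.290513
d₁ = (ln(S/K) + (r+σ²/2)T) / (σ√T) = (ln(86.77/71.23) + (0.0715+0.2113²/2)·1.8903) / 0.290513 = (0.197347 + 0.177355) / 0.290513 = 1.289797
d₂ = d₁ − σ√T = 1.289797 − 0.290513 = 0.999284
e^{−rT} = 0.873579
N(d₁) = 0.901439,  N(d₂) = 0.841171
V = S·N(d₁) − K·e^{−rT}·N(d₂) = 78.217893 − 52.341935 = 25.875959 (the observed quote) — the price is monotone increasing in volatility, hence this σ is the only solution

sigma = 0.2113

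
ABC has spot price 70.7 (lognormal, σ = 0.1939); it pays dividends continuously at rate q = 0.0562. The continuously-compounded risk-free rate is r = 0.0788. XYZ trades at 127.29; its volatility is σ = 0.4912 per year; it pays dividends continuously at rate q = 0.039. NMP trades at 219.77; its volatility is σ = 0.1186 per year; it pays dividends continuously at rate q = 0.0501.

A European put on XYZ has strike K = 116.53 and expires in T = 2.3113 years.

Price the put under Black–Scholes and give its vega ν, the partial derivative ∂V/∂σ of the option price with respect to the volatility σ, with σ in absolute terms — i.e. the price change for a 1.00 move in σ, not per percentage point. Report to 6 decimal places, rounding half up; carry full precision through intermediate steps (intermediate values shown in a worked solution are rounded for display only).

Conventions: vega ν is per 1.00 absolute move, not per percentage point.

σ√T = 0.4912·√2.3113 = 0.746769
d₁ = (ln(S/K) + (r−q+σ²/2)T) / (σ√T) = (ln(127.29/116.53) + (0.0788−0.039+0.4912²/2)·2.3113) / 0.746769 = (0.088319 + 0.370822) / 0.746769 = 0.614837
d₂ = d₁ − σ√T = 0.614837 − 0.746769 = -0.131933
e^{−rT} = 0.833493
e^{−qT} = 0.913803
N(−d₁) = 0.269331,  N(−d₂) = 0.552481
Put price V = K·e^{−rT}·N(−d₂) − S·e^{−qT}·N(−d₁) = 53.660788 − 31.328060 = 22.332729
φ(d₁) = (1/√(2π))·e^{−d₁²/2} = 0.330235
ν = S·e^{−qT}·φ(d₁)·√T = 58.398005

price = 22.332729
ν = 58.398005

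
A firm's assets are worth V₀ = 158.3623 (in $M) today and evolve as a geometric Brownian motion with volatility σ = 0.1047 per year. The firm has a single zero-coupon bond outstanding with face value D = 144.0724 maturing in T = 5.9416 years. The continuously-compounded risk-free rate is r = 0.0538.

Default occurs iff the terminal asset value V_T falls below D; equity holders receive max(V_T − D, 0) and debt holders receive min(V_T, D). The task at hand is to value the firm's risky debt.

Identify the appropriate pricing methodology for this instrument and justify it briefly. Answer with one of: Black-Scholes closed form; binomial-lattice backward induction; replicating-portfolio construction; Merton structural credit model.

framework: Merton structural credit model

Key observation: the asked-for credit quantity lives on the firm's capital structure — asset value, asset volatility, debt face 144.0724 — which is the structural model's domain.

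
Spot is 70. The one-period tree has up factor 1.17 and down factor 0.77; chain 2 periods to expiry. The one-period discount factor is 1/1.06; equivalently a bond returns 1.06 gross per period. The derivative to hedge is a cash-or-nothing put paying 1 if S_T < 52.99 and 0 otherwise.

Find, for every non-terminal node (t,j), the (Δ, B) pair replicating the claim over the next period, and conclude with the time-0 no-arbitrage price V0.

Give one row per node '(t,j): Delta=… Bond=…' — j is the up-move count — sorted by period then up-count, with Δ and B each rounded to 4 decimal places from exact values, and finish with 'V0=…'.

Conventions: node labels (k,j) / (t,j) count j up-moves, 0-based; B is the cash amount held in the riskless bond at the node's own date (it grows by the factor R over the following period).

(0,0): Delta=-0.0093 Bond=0.7159
(1,0): Delta=-0.0464 Bond=2.7594
(1,1): Delta=0.0000 Bond=0.0000
V0=0.0673

Under the risk-neutral measure, an up-move has probability p* = (R−d)/(u−d) = 0.7250 and values discount at R = 1.06.
At maturity the claim pays: V(2,0)=1.0000, V(2,1)=0.0000, V(2,2)=0.0000
Node (1,0) S=53.9000: V=(p*·0.0000+(1−p*)·1.0000)/1.06=0.2594; Δ=(0.0000−1.0000)/(63.0630−41.5030)=-0.0464; B=V−Δ·S=2.7594
Node (1,1) S=81.9000: V=(p*·0.0000+(1−p*)·0.0000)/1.06=0.0000; Δ=(0.0000−0.0000)/(95.8230−63.0630)=0.0000; B=V−Δ·S=0.0000
Node (0,0) S=70.0000: V=(p*·0.0000+(1−p*)·0.2594)/1.06=0.0673; Δ=(0.0000−0.2594)/(81.9000−53.9000)=-0.0093; B=V−Δ·S=0.7159
Verification: the root portfolio costs Δ(0,0)·S0 + B(0,0) = 0.0673, matching V0.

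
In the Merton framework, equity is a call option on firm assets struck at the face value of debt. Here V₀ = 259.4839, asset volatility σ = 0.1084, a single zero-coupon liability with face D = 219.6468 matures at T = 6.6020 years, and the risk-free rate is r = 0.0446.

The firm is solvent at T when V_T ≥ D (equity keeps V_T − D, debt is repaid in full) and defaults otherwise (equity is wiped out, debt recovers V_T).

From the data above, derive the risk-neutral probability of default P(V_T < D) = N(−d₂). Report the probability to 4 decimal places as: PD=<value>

PD=0.0647

Equity is a call on the firm's assets struck at D = 219.6468:
d₁ = [ln(V₀/D) + (r + σ²/2)T] / (σ√T)
   = [ln(259.4839/219.6468) + (0.0446 + 0.5·0.1084²)·6.6020] / (0.1084·√6.6020)
   = [0.166674 + 0.333238] / 0.278527 = 1.794842
d₂ = d₁ − σ√T = 1.794842 − 0.278527 = 1.516315
risk-neutral PD = N(−d₂) = N(-1.516315) = 0.064720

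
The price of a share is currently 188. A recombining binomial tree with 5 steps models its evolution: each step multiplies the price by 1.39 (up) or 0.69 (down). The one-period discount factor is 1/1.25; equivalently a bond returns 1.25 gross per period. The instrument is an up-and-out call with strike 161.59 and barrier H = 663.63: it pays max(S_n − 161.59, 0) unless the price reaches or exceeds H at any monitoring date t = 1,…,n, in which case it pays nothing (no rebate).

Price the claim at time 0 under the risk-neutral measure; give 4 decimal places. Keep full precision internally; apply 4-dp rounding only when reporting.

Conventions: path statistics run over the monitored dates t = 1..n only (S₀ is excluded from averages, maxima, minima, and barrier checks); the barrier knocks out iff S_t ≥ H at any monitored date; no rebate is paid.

price = 39.9325

With p* = (R−d)/(u−d) = 0.8000, sum probability × payoff across the paths and divide by R^5.
Enumerate all 2^5 = 32 price paths (U = up ×1.39, D = down ×0.69); each path with k up-moves has probability p*^k·(1−p*)^(5−k).
DDDDD: M=129.7200, payoff=0.0000, prob=0.000320
UDDDD: M=261.3200, payoff=0.0000, prob=0.001280
DUDDD: M=180.3108, payoff=0.0000, prob=0.001280
UUDDD: M=363.2348, payoff=0.0000, prob=0.005120
DDUDD: M=129.7200, payoff=0.0000, prob=0.001280
UDUDD: M=261.3200, payoff=0.0000, prob=0.005120
DUUDD: M=250.6320, payoff=0.0000, prob=0.005120
UUUDD: M=504.8964, payoff=78.7912, prob=0.020480
DDDUD: M=129.7200, payoff=0.0000, prob=0.001280
UDDUD: M=261.3200, payoff=0.0000, prob=0.005120
DUDUD: M=180.3108, payoff=0.0000, prob=0.005120
UUDUD: M=363.2348, payoff=78.7912, prob=0.020480
DDUUD: M=172.9361, payoff=0.0000, prob=0.005120
UDUUD: M=348.3785, payoff=78.7912, prob=0.020480
DUUUD: M=348.3785, payoff=78.7912, prob=0.020480
UUUUD: M=701.8060, payoff=0.0000, prob=0.081920
DDDDU: M=129.7200, payoff=0.0000, prob=0.001280
UDDDU: M=261.3200, payoff=0.0000, prob=0.005120
DUDDU: M=180.3108, payoff=0.0000, prob=0.005120
UUDDU: M=363.2348, payoff=78.7912, prob=0.020480
DDUDU: M=129.7200, payoff=0.0000, prob=0.005120
UDUDU: M=261.3200, payoff=78.7912, prob=0.020480
DUUDU: M=250.6320, payoff=78.7912, prob=0.020480
UUUDU: M=504.8964, payoff=322.6561, prob=0.081920
DDDUU: M=129.7200, payoff=0.0000, prob=0.005120
UDDUU: M=261.3200, payoff=78.7912, prob=0.020480
DUDUU: M=240.3812, payoff=78.7912, prob=0.020480
UUDUU: M=484.2461, payoff=322.6561, prob=0.081920
DDUUU: M=240.3812, payoff=78.7912, prob=0.020480
UDUUU: M=484.2461, payoff=322.6561, prob=0.081920
DUUUU: M=484.2461, payoff=322.6561, prob=0.081920
UUUUU: M=975.5103, payoff=0.0000, prob=0.327680
Price = Σ prob·payoff / R^5 = 121.864384 / 3.051758 = 39.9325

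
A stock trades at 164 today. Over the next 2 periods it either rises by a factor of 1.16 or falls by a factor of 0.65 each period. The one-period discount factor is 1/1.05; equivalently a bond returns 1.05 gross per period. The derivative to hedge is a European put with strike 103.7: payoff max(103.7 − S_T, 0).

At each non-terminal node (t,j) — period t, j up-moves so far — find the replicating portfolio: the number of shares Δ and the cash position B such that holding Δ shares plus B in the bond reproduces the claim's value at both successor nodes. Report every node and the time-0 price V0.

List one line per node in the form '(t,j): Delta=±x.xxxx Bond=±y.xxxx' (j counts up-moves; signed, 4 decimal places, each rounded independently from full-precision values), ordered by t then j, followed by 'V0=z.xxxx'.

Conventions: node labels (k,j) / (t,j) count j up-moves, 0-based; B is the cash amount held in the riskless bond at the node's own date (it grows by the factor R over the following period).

Risk-neutral probability p* = (R−d)/(u−d) = (1.05−0.65)/(1.16−0.65) = 0.7843.
Terminal payoffs: V(2,0)=34.4100, V(2,1)=0.0000, V(2,2)=0.0000
Node (1,0) S=106.6000: V=(p*·0.0000+(1−p*)·34.4100)/1.05=7.0683; Δ=(0.0000−34.4100)/(123.6560−69.2900)=-0.6329; B=V−Δ·S=74.5389
Node (1,1) S=190.2400: V=(p*·0.0000+(1−p*)·0.0000)/1.05=0.0000; Δ=(0.0000−0.0000)/(220.6784−123.6560)=0.0000; B=V−Δ·S=0.0000
Node (0,0) S=164.0000: V=(p*·0.0000+(1−p*)·7.0683)/1.05=1.4519; Δ=(0.0000−7.0683)/(190.2400−106.6000)=-0.0845; B=V−Δ·S=15.3115
As a check, the time-0 holding Δ(0,0)·S0 + B(0,0) comes to 1.4519 — exactly V0.

(0,0): Delta=-0.0845 Bond=15.3115
(1,0): Delta=-0.6329 Bond=74.5389
(1,1): Delta=0.0000 Bond=0.0000
V0=1.4519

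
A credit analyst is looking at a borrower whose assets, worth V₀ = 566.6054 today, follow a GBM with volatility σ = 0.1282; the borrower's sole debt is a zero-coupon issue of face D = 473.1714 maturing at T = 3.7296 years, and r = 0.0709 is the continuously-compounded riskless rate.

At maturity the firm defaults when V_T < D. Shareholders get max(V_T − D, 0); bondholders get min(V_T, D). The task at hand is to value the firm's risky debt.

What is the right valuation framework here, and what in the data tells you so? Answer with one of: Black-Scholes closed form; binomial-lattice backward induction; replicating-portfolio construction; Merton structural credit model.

Key observation: a levered firm with one bullet debt due at 3.7296 years is the canonical structural-credit setup: equity is a call on the firm's assets struck at the face value.

framework: Merton structural credit model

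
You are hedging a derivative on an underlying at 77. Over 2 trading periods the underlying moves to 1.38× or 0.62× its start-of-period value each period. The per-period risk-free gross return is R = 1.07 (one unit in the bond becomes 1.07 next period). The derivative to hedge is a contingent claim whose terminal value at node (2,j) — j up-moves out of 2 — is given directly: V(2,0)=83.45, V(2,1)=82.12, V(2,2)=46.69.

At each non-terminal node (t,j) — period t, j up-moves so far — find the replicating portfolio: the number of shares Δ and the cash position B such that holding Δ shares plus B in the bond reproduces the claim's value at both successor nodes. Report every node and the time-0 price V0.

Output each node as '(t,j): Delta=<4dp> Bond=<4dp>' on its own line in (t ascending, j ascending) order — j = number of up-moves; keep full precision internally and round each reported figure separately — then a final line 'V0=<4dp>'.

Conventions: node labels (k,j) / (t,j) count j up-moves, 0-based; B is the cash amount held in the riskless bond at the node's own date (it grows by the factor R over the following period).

(0,0): Delta=-0.3437 Bond=87.5351
(1,0): Delta=-0.0367 Bond=79.0047
(1,1): Delta=-0.4387 Bond=103.7602
V0=61.0708

Risk-neutral probability p* = (R−d)/(u−d) = (1.07−0.62)/(1.38−0.62) = 0.5921.
Expiry values: V(2,0)=83.4500, V(2,1)=82.1200, V(2,2)=46.6900
  t=1,j=0: stock 47.7400 → up 65.8812 (V=82.1200), down 29.5988 (V=83.4500). Price 77.2547; hedge Δ=-0.0367, bond B=79.0047.
  t=1,j=1: stock 106.2600 → up 146.6388 (V=46.6900), down 65.8812 (V=82.1200). Price 57.1418; hedge Δ=-0.4387, bond B=103.7602.
  t=0,j=0: stock 77.0000 → up 106.2600 (V=57.1418), down 47.7400 (V=77.2547). Price 61.0708; hedge Δ=-0.3437, bond B=87.5351.
As a check, the time-0 holding Δ(0,0)·S0 + B(0,0) comes to 61.0708 — exactly V0.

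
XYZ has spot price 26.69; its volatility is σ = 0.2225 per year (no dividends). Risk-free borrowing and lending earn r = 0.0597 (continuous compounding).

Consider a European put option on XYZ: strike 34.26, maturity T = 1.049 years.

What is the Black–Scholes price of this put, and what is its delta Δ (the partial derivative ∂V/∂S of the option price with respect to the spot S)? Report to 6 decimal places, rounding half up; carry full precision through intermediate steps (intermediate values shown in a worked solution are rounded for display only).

price = 6.260990
Δ = -0.760193

σ√T = 0.2225·√1.049 = 0.227886
d₁ = (ln(S/K) + (r+σ²/2)T) / (σ√T) = (ln(26.69/34.26) + (0.0597+0.2225²/2)·1.049) / 0.227886 = (-0.249690 + 0.088591) / 0.227886 = -0.706924
d₂ = d₁ − σ√T = -0.706924 − 0.227886 = -0.934810
e^{−rT} = 0.939295
N(−d₁) = 0.760193,  N(−d₂) = 0.825057
Put price V = K·e^{−rT}·N(−d₂) − S·N(−d₁) = 26.550548 − 20.289558 = 6.260990
Δ = −N(−d₁) = -0.760193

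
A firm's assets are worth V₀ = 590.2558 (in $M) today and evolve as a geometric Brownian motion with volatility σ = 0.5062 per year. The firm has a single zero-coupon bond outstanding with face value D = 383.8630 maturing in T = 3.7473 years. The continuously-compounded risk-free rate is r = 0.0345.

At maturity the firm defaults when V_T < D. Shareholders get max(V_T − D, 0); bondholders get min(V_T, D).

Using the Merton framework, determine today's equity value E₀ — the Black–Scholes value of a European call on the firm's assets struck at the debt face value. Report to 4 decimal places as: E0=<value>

Apply the equity-as-call identities (strike 383.8630, horizon 3.7473 years):
d₁ = [ln(V₀/D) + (r + σ²/2)T] / (σ√T)
   = [ln(590.2558/383.8630) + (0.0345 + 0.5·0.5062²)·3.7473] / (0.5062·√3.7473)
   = [0.430270 + 0.609383] / 0.979899 = 1.060980
d₂ = d₁ − σ√T = 1.060980 − 0.979899 = 0.081081
N(d₁) = 0.855650,  N(d₂) = 0.532311,  e^(−rT) = 0.878726
E₀ = V₀·N(d₁) − D·e^(−rT)·N(d₂)
   = 590.2558·0.855650 − 383.8630·0.878726·0.532311 = 325.498523

E0=325.4985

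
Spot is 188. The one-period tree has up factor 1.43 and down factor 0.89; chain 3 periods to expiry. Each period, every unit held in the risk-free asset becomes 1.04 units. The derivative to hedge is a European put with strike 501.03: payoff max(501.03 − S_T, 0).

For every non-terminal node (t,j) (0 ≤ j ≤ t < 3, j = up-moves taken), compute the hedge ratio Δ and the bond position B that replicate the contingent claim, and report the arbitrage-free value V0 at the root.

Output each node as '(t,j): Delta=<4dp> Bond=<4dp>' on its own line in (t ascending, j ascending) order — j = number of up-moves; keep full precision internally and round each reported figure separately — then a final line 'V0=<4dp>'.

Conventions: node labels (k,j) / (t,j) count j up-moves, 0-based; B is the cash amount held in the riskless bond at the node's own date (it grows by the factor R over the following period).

Risk-neutral probability p* = (R−d)/(u−d) = (1.04−0.89)/(1.43−0.89) = 0.2778.
Payoffs at expiry: V(3,0)=368.4958, V(3,1)=288.0818, V(3,2)=158.8773, V(3,3)=0.0000
Node (2,0) S=148.9148: V=(p*·288.0818+(1−p*)·368.4958)/1.04=332.8448; Δ=(288.0818−368.4958)/(212.9482−132.5342)=-1.0000; B=V−Δ·S=481.7596
Node (2,1) S=239.2676: V=(p*·158.8773+(1−p*)·288.0818)/1.04=242.4920; Δ=(158.8773−288.0818)/(342.1527−212.9482)=-1.0000; B=V−Δ·S=481.7596
Node (2,2) S=384.4412: V=(p*·0.0000+(1−p*)·158.8773)/1.04=110.3315; Δ=(0.0000−158.8773)/(549.7509−342.1527)=-0.7653; B=V−Δ·S=404.5488
Node (1,0) S=167.3200: V=(p*·242.4920+(1−p*)·332.8448)/1.04=295.9104; Δ=(242.4920−332.8448)/(239.2676−148.9148)=-1.0000; B=V−Δ·S=463.2304
Node (1,1) S=268.8400: V=(p*·110.3315+(1−p*)·242.4920)/1.04=197.8661; Δ=(110.3315−242.4920)/(384.4412−239.2676)=-0.9104; B=V−Δ·S=442.6078
Node (0,0) S=188.0000: V=(p*·197.8661+(1−p*)·295.9104)/1.04=258.3422; Δ=(197.8661−295.9104)/(268.8400−167.3200)=-0.9658; B=V−Δ·S=439.9057
Verification: the root portfolio costs Δ(0,0)·S0 + B(0,0) = 258.3422, matching V0.

(0,0): Delta=-0.9658 Bond=439.9057
(1,0): Delta=-1.0000 Bond=463.2304
(1,1): Delta=-0.9104 Bond=442.6078
(2,0): Delta=-1.0000 Bond=481.7596
(2,1): Delta=-1.0000 Bond=481.7596
(2,2): Delta=-0.7653 Bond=404.5488
V0=258.3422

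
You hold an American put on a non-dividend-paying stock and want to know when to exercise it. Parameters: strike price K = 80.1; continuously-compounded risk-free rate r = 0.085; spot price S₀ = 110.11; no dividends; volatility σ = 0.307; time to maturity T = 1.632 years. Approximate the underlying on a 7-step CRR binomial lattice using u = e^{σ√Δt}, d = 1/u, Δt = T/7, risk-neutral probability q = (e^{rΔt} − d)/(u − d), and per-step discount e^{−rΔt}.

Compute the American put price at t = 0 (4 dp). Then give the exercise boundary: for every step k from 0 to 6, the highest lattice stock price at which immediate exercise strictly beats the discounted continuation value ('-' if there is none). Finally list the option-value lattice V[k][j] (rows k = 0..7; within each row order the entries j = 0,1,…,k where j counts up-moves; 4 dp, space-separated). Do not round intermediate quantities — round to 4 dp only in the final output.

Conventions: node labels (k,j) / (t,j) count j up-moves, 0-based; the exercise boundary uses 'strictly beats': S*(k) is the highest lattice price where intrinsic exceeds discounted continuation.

Δt=0.23314, u=1.15978, d=0.86223, q=0.53027, disc=e^(-rΔt)=0.98038
k=7 terminal: V=max(K-S,0) → 41.0892 27.6266 9.5179 0.0000 0.0000 0.0000 0.0000 0.0000
k=6: j=0 S=45.2441 intr=34.8559 cont=33.2842 V=34.8559[EX]; j=1 S=60.8579 intr=19.2421 cont=17.6704 V=19.2421[EX]; j=2 S=81.8600 intr=0.0000 cont=4.3831 V=4.3831[hold]; j=3 S=110.1100 intr=0.0000 cont=0.0000 V=0.0000[hold]; j=4 S=148.1091 intr=0.0000 cont=0.0000 V=0.0000[hold]; j=5 S=199.2217 intr=0.0000 cont=0.0000 V=0.0000[hold]; j=6 S=267.9732 intr=0.0000 cont=0.0000 V=0.0000[hold]  S*(6)=60.8579
k=5: j=0 S=52.4734 intr=27.6266 cont=26.0548 V=27.6266[EX]; j=1 S=70.5821 intr=9.5179 cont=11.1398 V=11.1398[hold]; j=2 S=94.9400 intr=0.0000 cont=2.0185 V=2.0185[hold]; j=3 S=127.7039 intr=0.0000 cont=0.0000 V=0.0000[hold]; j=4 S=171.7747 intr=0.0000 cont=0.0000 V=0.0000[hold]; j=5 S=231.0543 intr=0.0000 cont=0.0000 V=0.0000[hold]  S*(5)=52.4734
k=4: j=0 S=60.8579 intr=19.2421 cont=18.5135 V=19.2421[EX]; j=1 S=81.8600 intr=0.0000 cont=6.1793 V=6.1793[hold]; j=2 S=110.1100 intr=0.0000 cont=0.9295 V=0.9295[hold]; j=3 S=148.1091 intr=0.0000 cont=0.0000 V=0.0000[hold]; j=4 S=199.2217 intr=0.0000 cont=0.0000 V=0.0000[hold]  S*(4)=60.8579
k=3: j=0 S=70.5821 intr=9.5179 cont=12.0736 V=12.0736[hold]; j=1 S=94.9400 intr=0.0000 cont=3.3289 V=3.3289[hold]; j=2 S=127.7039 intr=0.0000 cont=0.4281 V=0.4281[hold]; j=3 S=171.7747 intr=0.0000 cont=0.0000 V=0.0000[hold]  S*(3)=-
k=2: j=0 S=81.8600 intr=0.0000 cont=7.2906 V=7.2906[hold]; j=1 S=110.1100 intr=0.0000 cont=1.7555 V=1.7555[hold]; j=2 S=148.1091 intr=0.0000 cont=0.1971 V=0.1971[hold]  S*(2)=-
k=1: j=0 S=94.9400 intr=0.0000 cont=4.2700 V=4.2700[hold]; j=1 S=127.7039 intr=0.0000 cont=0.9109 V=0.9109[hold]  S*(1)=-
k=0: j=0 S=110.1100 intr=0.0000 cont=2.4399 V=2.4399[hold]  S*(0)=-

price = 2.4399
boundary = - - - - 60.8579 52.4734 60.8579
tree:
2.4399
4.2700 0.9109
7.2906 1.7555 0.1971
12.0736 3.3289 0.4281 0.0000
19.2421 6.1793 0.9295 0.0000 0.0000
27.6266 11.1398 2.0185 0.0000 0.0000 0.0000
34.8559 19.2421 4.3831 0.0000 0.0000 0.0000 0.0000
41.0892 27.6266 9.5179 0.0000 0.0000 0.0000 0.0000 0.0000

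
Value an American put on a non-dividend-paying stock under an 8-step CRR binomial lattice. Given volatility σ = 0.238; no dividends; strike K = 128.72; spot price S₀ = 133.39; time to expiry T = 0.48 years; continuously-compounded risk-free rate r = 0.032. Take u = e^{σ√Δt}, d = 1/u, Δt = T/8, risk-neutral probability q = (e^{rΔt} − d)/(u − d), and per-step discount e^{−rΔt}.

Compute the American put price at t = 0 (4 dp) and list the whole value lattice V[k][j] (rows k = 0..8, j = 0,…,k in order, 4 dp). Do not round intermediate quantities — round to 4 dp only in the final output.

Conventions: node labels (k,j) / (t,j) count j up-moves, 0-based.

Δt=0.06000  u=1.06003  d=0.94337  q=0.50190  discount=0.99808
step 8 (expiry): payoffs max(K−S,0) = 45.0488 34.7016 23.0749 10.0102 0.0000 0.0000 0.0000 0.0000 0.0000
k=7: (k=7,j=0): S=88.6940, K−S=40.0260, hold=39.7791 ⇒ V=40.0260 exercise | (k=7,j=1): S=99.6623, K−S=29.0577, hold=28.8108 ⇒ V=29.0577 exercise | (k=7,j=2): S=111.9871, K−S=16.7329, hold=16.4860 ⇒ V=16.7329 exercise | (k=7,j=3): S=125.8360, K−S=2.8840, hold=4.9765 ⇒ V=4.9765 continue | (k=7,j=4): S=141.3975, K−S=0.0000, hold=0.0000 ⇒ V=0.0000 continue | (k=7,j=5): S=158.8834, K−S=0.0000, hold=0.0000 ⇒ V=0.0000 continue | (k=7,j=6): S=178.5317, K−S=0.0000, hold=0.0000 ⇒ V=0.0000 continue | (k=7,j=7): S=200.6099, K−S=0.0000, hold=0.0000 ⇒ V=0.0000 continue
k=6: (k=6,j=0): S=94.0184, K−S=34.7016, hold=34.4547 ⇒ V=34.7016 exercise | (k=6,j=1): S=105.6451, K−S=23.0749, hold=22.8280 ⇒ V=23.0749 exercise | (k=6,j=2): S=118.7098, K−S=10.0102, hold=10.8116 ⇒ V=10.8116 continue | (k=6,j=3): S=133.3900, K−S=0.0000, hold=2.4740 ⇒ V=2.4740 continue | (k=6,j=4): S=149.8857, K−S=0.0000, hold=0.0000 ⇒ V=0.0000 continue | (k=6,j=5): S=168.4213, K−S=0.0000, hold=0.0000 ⇒ V=0.0000 continue | (k=6,j=6): S=189.2491, K−S=0.0000, hold=0.0000 ⇒ V=0.0000 continue
k=5: (k=5,j=0): S=99.6623, K−S=29.0577, hold=28.8108 ⇒ V=29.0577 exercise | (k=5,j=1): S=111.9871, K−S=16.7329, hold=16.8874 ⇒ V=16.8874 continue | (k=5,j=2): S=125.8360, K−S=2.8840, hold=6.6142 ⇒ V=6.6142 continue | (k=5,j=3): S=141.3975, K−S=0.0000, hold=1.2299 ⇒ V=1.2299 continue | (k=5,j=4): S=158.8834, K−S=0.0000, hold=0.0000 ⇒ V=0.0000 continue | (k=5,j=5): S=178.5317, K−S=0.0000, hold=0.0000 ⇒ V=0.0000 continue
k=4: (k=4,j=0): S=105.6451, K−S=23.0749, hold=22.9054 ⇒ V=23.0749 exercise | (k=4,j=1): S=118.7098, K−S=10.0102, hold=11.7088 ⇒ V=11.7088 continue | (k=4,j=2): S=133.3900, K−S=0.0000, hold=3.9043 ⇒ V=3.9043 continue | (k=4,j=3): S=149.8857, K−S=0.0000, hold=0.6115 ⇒ V=0.6115 continue | (k=4,j=4): S=168.4213, K−S=0.0000, hold=0.0000 ⇒ V=0.0000 continue
k=3: (k=3,j=0): S=111.9871, K−S=16.7329, hold=17.3369 ⇒ V=17.3369 continue | (k=3,j=1): S=125.8360, K−S=2.8840, hold=7.7767 ⇒ V=7.7767 continue | (k=3,j=2): S=141.3975, K−S=0.0000, hold=2.2473 ⇒ V=2.2473 continue | (k=3,j=3): S=158.8834, K−S=0.0000, hold=0.3040 ⇒ V=0.3040 continue
k=2: (k=2,j=0): S=118.7098, K−S=10.0102, hold=12.5146 ⇒ V=12.5146 continue | (k=2,j=1): S=133.3900, K−S=0.0000, hold=4.9919 ⇒ V=4.9919 continue | (k=2,j=2): S=149.8857, K−S=0.0000, hold=1.2695 ⇒ V=1.2695 continue
k=1: (k=1,j=0): S=125.8360, K−S=2.8840, hold=8.7221 ⇒ V=8.7221 continue | (k=1,j=1): S=141.3975, K−S=0.0000, hold=3.1176 ⇒ V=3.1176 continue
k=0: (k=0,j=0): S=133.3900, K−S=0.0000, hold=5.8979 ⇒ V=5.8979 continue

price = 5.8979
tree:
5.8979
8.7221 3.1176
12.5146 4.9919 1.2695
17.3369 7.7767 2.2473 0.3040
23.0749 11.7088 3.9043 0.6115 0.0000
29.0577 16.8874 6.6142 1.2299 0.0000 0.0000
34.7016 23.0749 10.8116 2.4740 0.0000 0.0000 0.0000
40.0260 29.0577 16.7329 4.9765 0.0000 0.0000 0.0000 0.0000
45.0488 34.7016 23.0749 10.0102 0.0000 0.0000 0.0000 0.0000 0.0000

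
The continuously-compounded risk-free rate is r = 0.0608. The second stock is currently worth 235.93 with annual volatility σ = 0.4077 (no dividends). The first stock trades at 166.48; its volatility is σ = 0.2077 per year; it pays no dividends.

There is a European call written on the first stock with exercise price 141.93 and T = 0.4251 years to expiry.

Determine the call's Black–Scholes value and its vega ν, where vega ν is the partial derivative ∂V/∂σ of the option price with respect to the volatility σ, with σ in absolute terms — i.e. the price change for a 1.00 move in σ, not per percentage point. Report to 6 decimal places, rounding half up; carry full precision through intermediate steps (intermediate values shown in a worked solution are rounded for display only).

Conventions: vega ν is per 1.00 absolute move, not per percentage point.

σ√T = 0.2077·√0.4251 = 0.135420
d₁ = (ln(S/K) + (r+σ²/2)T) / (σ√T) = (ln(166.48/141.93) + (0.0608+0.2077²/2)·0.4251) / 0.135420 = (0.159541 + 0.035015) / 0.135420 = 1.436692
d₂ = d₁ − σ√T = 1.436692 − 0.135420 = 1.301273
e^{−rT} = 0.974485
N(d₁) = 0.924597,  N(d₂) = 0.903417
Call price V = S·N(d₁) − K·e^{−rT}·N(d₂) = 153.926956 − 124.950458 = 28.976498
φ(d₁) = (1/√(2π))·e^{−d₁²/2} = 0.142135
ν = S·φ(d₁)·√T = 15.427918

price = 28.976498
ν = 15.427918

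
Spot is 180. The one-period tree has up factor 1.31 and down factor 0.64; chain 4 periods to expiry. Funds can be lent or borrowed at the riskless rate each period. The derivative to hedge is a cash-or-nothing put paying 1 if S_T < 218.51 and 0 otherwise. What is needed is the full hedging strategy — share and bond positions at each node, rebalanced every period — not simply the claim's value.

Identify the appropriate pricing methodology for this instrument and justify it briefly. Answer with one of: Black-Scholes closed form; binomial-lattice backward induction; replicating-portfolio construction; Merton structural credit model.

Key observation: what is demanded is not a single number but the (Δ, B) position at each node of the 1.31/0.64 tree starting at 180; constructing those positions is the replicating-portfolio method.

framework: replicating-portfolio construction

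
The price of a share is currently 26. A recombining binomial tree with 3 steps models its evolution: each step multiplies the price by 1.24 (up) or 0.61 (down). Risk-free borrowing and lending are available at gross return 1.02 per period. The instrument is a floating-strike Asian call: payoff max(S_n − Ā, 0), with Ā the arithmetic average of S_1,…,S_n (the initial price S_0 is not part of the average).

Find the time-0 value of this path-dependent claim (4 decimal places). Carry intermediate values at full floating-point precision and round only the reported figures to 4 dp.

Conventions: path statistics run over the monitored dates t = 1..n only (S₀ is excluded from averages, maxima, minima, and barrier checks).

price = 2.9467

Set p* = 0.6508 (from d < R < u); the path-dependent value is the discounted p*-expectation over all price paths.
Enumerate all 2^3 = 8 price paths (U = up ×1.24, D = down ×0.61); each path with k up-moves has probability p*^k·(1−p*)^(3−k).
DDD: Ā=10.4787, payoff=0.0000, prob=0.042584
UDD: Ā=21.3010, payoff=0.0000, prob=0.079361
DUD: Ā=15.8410, payoff=0.0000, prob=0.079361
UUD: Ā=32.2013, payoff=0.0000, prob=0.147900
DDU: Ā=12.5104, payoff=0.0000, prob=0.079361
UDU: Ā=25.4309, payoff=0.0000, prob=0.147900
DUU: Ā=19.9709, payoff=4.4154, prob=0.147900
UUU: Ā=40.5966, payoff=8.9756, prob=0.275632
Price = Σ prob·payoff / R^3 = 3.127011 / 1.061208 = 2.9467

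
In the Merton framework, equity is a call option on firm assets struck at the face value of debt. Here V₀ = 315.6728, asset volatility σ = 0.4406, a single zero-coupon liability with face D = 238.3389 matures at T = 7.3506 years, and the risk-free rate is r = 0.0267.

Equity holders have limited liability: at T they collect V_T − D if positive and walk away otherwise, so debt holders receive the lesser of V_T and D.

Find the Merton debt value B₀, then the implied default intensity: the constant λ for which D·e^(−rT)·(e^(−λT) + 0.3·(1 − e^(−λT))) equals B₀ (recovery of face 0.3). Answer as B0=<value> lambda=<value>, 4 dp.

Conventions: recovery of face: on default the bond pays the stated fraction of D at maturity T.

B0=132.9089 lambda=0.0836

Equity is a call on the firm's assets struck at D = 238.3389:
d₁ = [ln(V₀/D) + (r + σ²/2)T] / (σ√T)
   = [ln(315.6728/238.3389) + (0.0267 + 0.5·0.4406²)·7.3506] / (0.4406·√7.3506)
   = [0.281013 + 0.909741] / 1.194554 = 0.996818
d₂ = d₁ − σ√T = 0.996818 − 1.194554 = -0.197736
N(d₁) = 0.840574,  N(d₂) = 0.421626,  e^(−rT) = 0.821798
E₀ = V₀·N(d₁) − D·e^(−rT)·N(d₂)
   = 315.6728·0.840574 − 238.3389·0.821798·0.421626 = 182.763921
B₀ = V₀ − E₀ = 315.6728 − 182.763921 = 132.908879
e^(−λT) = (B₀·e^(rT)/D − 0.3)/(1 − 0.3) = (132.9089·1.216844/238.3389 − 0.3)/0.7 = 0.54081329
λ = −ln(0.54081329)/7.3506 = 0.083623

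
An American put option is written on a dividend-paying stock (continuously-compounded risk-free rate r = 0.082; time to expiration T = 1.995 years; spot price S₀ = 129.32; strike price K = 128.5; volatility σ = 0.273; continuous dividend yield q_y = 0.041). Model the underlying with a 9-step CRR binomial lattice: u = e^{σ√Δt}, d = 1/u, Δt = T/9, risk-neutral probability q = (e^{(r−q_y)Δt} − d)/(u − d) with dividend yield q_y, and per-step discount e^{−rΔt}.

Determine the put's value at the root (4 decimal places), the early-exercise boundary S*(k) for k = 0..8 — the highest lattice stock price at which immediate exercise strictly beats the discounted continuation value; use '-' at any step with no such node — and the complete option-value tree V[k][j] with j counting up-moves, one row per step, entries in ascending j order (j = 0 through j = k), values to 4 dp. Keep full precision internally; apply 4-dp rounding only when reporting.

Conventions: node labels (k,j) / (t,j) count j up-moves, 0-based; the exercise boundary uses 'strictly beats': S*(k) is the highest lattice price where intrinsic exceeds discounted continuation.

price = 14.7473
boundary = - - - 87.9433 77.3360 87.9433 100.0055 87.9433 100.0055
tree:
14.7473
21.2368 8.8811
29.7744 13.5861 4.5619
40.5567 20.2198 7.5352 1.7943
51.1640 29.1543 12.1403 3.2656 0.4078
60.4918 40.5567 18.9652 5.8481 0.8362 0.0000
68.6946 51.1640 28.4945 10.2531 1.7145 0.0000 0.0000
75.9081 60.4918 40.5567 17.4599 3.5153 0.0000 0.0000 0.0000
82.2514 68.6946 51.1640 28.4945 7.2076 0.0000 0.0000 0.0000 0.0000
87.8297 75.9081 60.4918 40.5567 14.7779 0.0000 0.0000 0.0000 0.0000 0.0000

params: Δt=0.22167 u=1.13716 d=0.87939 q=0.50333 e^(-rΔt)=0.98199
t_9 payoffs: 87.8297 75.9081 60.4918 40.5567 14.7779 0.0000 0.0000 0.0000 0.0000 0.0000
t_8: node(8,0) S=46.2486 payoff=82.2514 vs cont=80.3553 → 82.2514 [stop]  node(8,1) S=59.8054 payoff=68.6946 vs cont=66.9211 → 68.6946 [stop]  node(8,2) S=77.3360 payoff=51.1640 vs cont=49.5490 → 51.1640 [stop]  node(8,3) S=100.0055 payoff=28.4945 vs cont=27.0847 → 28.4945 [stop]  node(8,4) S=129.3200 payoff=0.0000 vs cont=7.2076 → 7.2076 [wait]  node(8,5) S=167.2275 payoff=0.0000 vs cont=0.0000 → 0.0000 [wait]  node(8,6) S=216.2467 payoff=0.0000 vs cont=0.0000 → 0.0000 [wait]  node(8,7) S=279.6349 payoff=0.0000 vs cont=0.0000 → 0.0000 [wait]  node(8,8) S=361.6040 payoff=0.0000 vs cont=0.0000 → 0.0000 [wait]  ⇒ S*(8)=100.0055
t_7: node(7,0) S=52.5919 payoff=75.9081 vs cont=74.0693 → 75.9081 [stop]  node(7,1) S=68.0082 payoff=60.4918 vs cont=58.7925 → 60.4918 [stop]  node(7,2) S=87.9433 payoff=40.5567 vs cont=39.0377 → 40.5567 [stop]  node(7,3) S=113.7221 payoff=14.7779 vs cont=17.4599 → 17.4599 [wait]  node(7,4) S=147.0573 payoff=0.0000 vs cont=3.5153 → 3.5153 [wait]  node(7,5) S=190.1641 payoff=0.0000 vs cont=0.0000 → 0.0000 [wait]  node(7,6) S=245.9067 payoff=0.0000 vs cont=0.0000 → 0.0000 [wait]  node(7,7) S=317.9891 payoff=0.0000 vs cont=0.0000 → 0.0000 [wait]  ⇒ S*(7)=87.9433
t_6: node(6,0) S=59.8054 payoff=68.6946 vs cont=66.9211 → 68.6946 [stop]  node(6,1) S=77.3360 payoff=51.1640 vs cont=49.5490 → 51.1640 [stop]  node(6,2) S=100.0055 payoff=28.4945 vs cont=28.4103 → 28.4945 [stop]  node(6,3) S=129.3200 payoff=0.0000 vs cont=10.2531 → 10.2531 [wait]  node(6,4) S=167.2275 payoff=0.0000 vs cont=1.7145 → 1.7145 [wait]  node(6,5) S=216.2467 payoff=0.0000 vs cont=0.0000 → 0.0000 [wait]  node(6,6) S=279.6349 payoff=0.0000 vs cont=0.0000 → 0.0000 [wait]  ⇒ S*(6)=100.0055
t_5: node(5,0) S=68.0082 payoff=60.4918 vs cont=58.7925 → 60.4918 [stop]  node(5,1) S=87.9433 payoff=40.5567 vs cont=39.0377 → 40.5567 [stop]  node(5,2) S=113.7221 payoff=14.7779 vs cont=18.9652 → 18.9652 [wait]  node(5,3) S=147.0573 payoff=0.0000 vs cont=5.8481 → 5.8481 [wait]  node(5,4) S=190.1641 payoff=0.0000 vs cont=0.8362 → 0.8362 [wait]  node(5,5) S=245.9067 payoff=0.0000 vs cont=0.0000 → 0.0000 [wait]  ⇒ S*(5)=87.9433
t_4: node(4,0) S=77.3360 payoff=51.1640 vs cont=49.5490 → 51.1640 [stop]  node(4,1) S=100.0055 payoff=28.4945 vs cont=29.1543 → 29.1543 [wait]  node(4,2) S=129.3200 payoff=0.0000 vs cont=12.1403 → 12.1403 [wait]  node(4,3) S=167.2275 payoff=0.0000 vs cont=3.2656 → 3.2656 [wait]  node(4,4) S=216.2467 payoff=0.0000 vs cont=0.4078 → 0.4078 [wait]  ⇒ S*(4)=77.3360
t_3: node(3,0) S=87.9433 payoff=40.5567 vs cont=39.3638 → 40.5567 [stop]  node(3,1) S=113.7221 payoff=14.7779 vs cont=20.2198 → 20.2198 [wait]  node(3,2) S=147.0573 payoff=0.0000 vs cont=7.5352 → 7.5352 [wait]  node(3,3) S=190.1641 payoff=0.0000 vs cont=1.7943 → 1.7943 [wait]  ⇒ S*(3)=87.9433
t_2: node(2,0) S=100.0055 payoff=28.4945 vs cont=29.7744 → 29.7744 [wait]  node(2,1) S=129.3200 payoff=0.0000 vs cont=13.5861 → 13.5861 [wait]  node(2,2) S=167.2275 payoff=0.0000 vs cont=4.5619 → 4.5619 [wait]  ⇒ S*(2)=-
t_1: node(1,0) S=113.7221 payoff=14.7779 vs cont=21.2368 → 21.2368 [wait]  node(1,1) S=147.0573 payoff=0.0000 vs cont=8.8811 → 8.8811 [wait]  ⇒ S*(1)=-
t_0: node(0,0) S=129.3200 payoff=0.0000 vs cont=14.7473 → 14.7473 [wait]  ⇒ S*(0)=-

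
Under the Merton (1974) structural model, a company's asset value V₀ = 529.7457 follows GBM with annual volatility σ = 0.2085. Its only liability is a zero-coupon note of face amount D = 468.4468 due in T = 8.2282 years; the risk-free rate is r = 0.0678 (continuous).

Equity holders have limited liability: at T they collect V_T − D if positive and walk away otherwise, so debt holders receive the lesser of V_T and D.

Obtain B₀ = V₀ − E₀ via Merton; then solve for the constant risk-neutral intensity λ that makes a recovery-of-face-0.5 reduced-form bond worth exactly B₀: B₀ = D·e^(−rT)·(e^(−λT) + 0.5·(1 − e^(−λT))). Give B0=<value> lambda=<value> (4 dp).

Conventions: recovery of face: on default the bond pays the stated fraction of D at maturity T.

B0=254.2390 lambda=0.0133

Apply the equity-as-call identities (strike 468.4468, horizon 8.2282 years):
d₁ = [ln(V₀/D) + (r + σ²/2)T] / (σ√T)
   = [ln(529.7457/468.4468) + (0.0678 + 0.5·0.2085²)·8.2282] / (0.2085·√8.2282)
   = [0.122975 + 0.736721] / 0.598079 = 1.437429
d₂ = d₁ − σ√T = 1.437429 − 0.598079 = 0.839350
N(d₁) = 0.924702,  N(d₂) = 0.799363,  e^(−rT) = 0.572426
E₀ = V₀·N(d₁) − D·e^(−rT)·N(d₂)
   = 529.7457·0.924702 − 468.4468·0.572426·0.799363 = 275.506664
B₀ = V₀ − E₀ = 529.7457 − 275.506664 = 254.239036
e^(−λT) = (B₀·e^(rT)/D − 0.5)/(1 − 0.5) = (254.2390·1.746951/468.4468 − 0.5)/0.5 = 0.89623695
λ = −ln(0.89623695)/8.2282 = 0.013314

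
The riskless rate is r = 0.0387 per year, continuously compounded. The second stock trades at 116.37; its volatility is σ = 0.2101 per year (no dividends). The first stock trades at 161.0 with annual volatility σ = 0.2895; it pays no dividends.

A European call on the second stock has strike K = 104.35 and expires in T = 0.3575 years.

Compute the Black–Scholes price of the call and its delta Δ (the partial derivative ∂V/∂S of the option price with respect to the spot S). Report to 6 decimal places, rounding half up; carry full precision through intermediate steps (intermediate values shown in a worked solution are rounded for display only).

σ√T = 0.2101·√0.3575 = 0.125622
d₁ = (ln(S/K) + (r+σ²/2)T) / (σ√T) = (ln(116.37/104.35) + (0.0387+0.2101²/2)·0.3575) / 0.125622 = (0.109024 + 0.021726) / 0.125622 = 1.040823
d₂ = d₁ − σ√T = 1.040823 − 0.125622 = 0.915201
e^{−rT} = 0.986260
N(d₁) = 0.851021,  N(d₂) = 0.819957
Call price V = S·N(d₁) − K·e^{−rT}·N(d₂) = 99.033330 − 84.386891 = 14.646439
Δ = N(d₁) = 0.851021

price = 14.646439
Δ = 0.851021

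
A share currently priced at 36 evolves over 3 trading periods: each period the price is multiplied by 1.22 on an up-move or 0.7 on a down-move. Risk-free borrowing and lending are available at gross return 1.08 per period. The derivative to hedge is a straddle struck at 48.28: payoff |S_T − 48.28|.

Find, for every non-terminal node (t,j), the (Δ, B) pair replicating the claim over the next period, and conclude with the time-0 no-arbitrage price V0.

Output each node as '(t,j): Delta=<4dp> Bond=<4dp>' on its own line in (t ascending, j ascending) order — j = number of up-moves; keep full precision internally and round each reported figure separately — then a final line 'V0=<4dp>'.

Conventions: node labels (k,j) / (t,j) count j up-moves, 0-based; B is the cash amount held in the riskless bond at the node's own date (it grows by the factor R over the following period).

No-arbitrage ⇒ martingale measure with p* = (R−d)/(u−d) = 0.7308.
Expiry values: V(3,0)=35.9320, V(3,1)=26.7592, V(3,2)=10.7723, V(3,3)=17.0905
(2,0): S=17.6400. Δ = (V_up−V_dn)/(S_up−S_dn) = (26.7592−35.9320)/(21.5208−12.3480) = -1.0000. V = [p*·26.7592 + (1−p*)·35.9320]/1.08 = 27.0637. B = V − Δ·S = 44.7037.
(2,1): S=30.7440. Δ = (V_up−V_dn)/(S_up−S_dn) = (10.7723−26.7592)/(37.5077−21.5208) = -1.0000. V = [p*·10.7723 + (1−p*)·26.7592]/1.08 = 13.9597. B = V − Δ·S = 44.7037.
(2,2): S=53.5824. Δ = (V_up−V_dn)/(S_up−S_dn) = (17.0905−10.7723)/(65.3705−37.5077) = 0.2268. V = [p*·17.0905 + (1−p*)·10.7723]/1.08 = 14.2495. B = V − Δ·S = 2.0991.
(1,0): S=25.2000. Δ = (V_up−V_dn)/(S_up−S_dn) = (13.9597−27.0637)/(30.7440−17.6400) = -1.0000. V = [p*·13.9597 + (1−p*)·27.0637]/1.08 = 16.1923. B = V − Δ·S = 41.3923.
(1,1): S=43.9200. Δ = (V_up−V_dn)/(S_up−S_dn) = (14.2495−13.9597)/(53.5824−30.7440) = 0.0127. V = [p*·14.2495 + (1−p*)·13.9597]/1.08 = 13.1217. B = V − Δ·S = 12.5644.
(0,0): S=36.0000. Δ = (V_up−V_dn)/(S_up−S_dn) = (13.1217−16.1923)/(43.9200−25.2000) = -0.1640. V = [p*·13.1217 + (1−p*)·16.1923]/1.08 = 12.9152. B = V − Δ·S = 18.8202.
As a check, the time-0 holding Δ(0,0)·S0 + B(0,0) comes to 12.9152 — exactly V0.

(0,0): Delta=-0.1640 Bond=18.8202
(1,0): Delta=-1.0000 Bond=41.3923
(1,1): Delta=0.0127 Bond=12.5644
(2,0): Delta=-1.0000 Bond=44.7037
(2,1): Delta=-1.0000 Bond=44.7037
(2,2): Delta=0.2268 Bond=2.0991
V0=12.9152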